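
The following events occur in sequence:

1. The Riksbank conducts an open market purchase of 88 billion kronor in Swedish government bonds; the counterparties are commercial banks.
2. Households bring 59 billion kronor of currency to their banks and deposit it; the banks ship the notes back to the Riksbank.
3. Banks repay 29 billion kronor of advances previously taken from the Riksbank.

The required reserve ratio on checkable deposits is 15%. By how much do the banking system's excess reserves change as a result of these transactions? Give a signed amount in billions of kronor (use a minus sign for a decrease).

OMO purchase (from banks) 88 billion kronor: reserves +88B, deposits 0.
Currency deposit 59 billion kronor: reserves +59B, deposits +59B.
Discount-window repayment 29 billion kronor: reserves −29B, deposits 0.
Totals: Δreserves = +118B, Δdeposits = +59B.
Δrequired reserves = 15% × +59B = +8.85B.
Δexcess reserves = Δreserves − Δrequired = +118B − (+8.85B) = +109.15 billion.

+109.15 billion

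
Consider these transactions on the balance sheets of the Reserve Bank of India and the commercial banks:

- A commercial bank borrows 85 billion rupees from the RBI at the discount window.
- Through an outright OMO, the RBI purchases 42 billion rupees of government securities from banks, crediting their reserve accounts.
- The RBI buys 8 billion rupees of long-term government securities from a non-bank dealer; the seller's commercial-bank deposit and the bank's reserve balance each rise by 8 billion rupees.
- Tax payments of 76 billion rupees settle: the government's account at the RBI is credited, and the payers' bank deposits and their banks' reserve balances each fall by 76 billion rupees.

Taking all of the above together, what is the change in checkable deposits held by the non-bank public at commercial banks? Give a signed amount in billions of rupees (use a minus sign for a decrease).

-68 billion

RBI balance sheet:
  Assets:      Securities +50B, Loans to banks +85B
  Liabilities: Bank reserves +59B, Government deposits +76B
Commercial banking system:
  Assets:      Reserves at CB +59B, Securities −42B
  Liabilities: Checkable deposits −68B, Borrowings from CB +85B
So the change in checkable deposits held by the non-bank public at commercial banks is -68 billion.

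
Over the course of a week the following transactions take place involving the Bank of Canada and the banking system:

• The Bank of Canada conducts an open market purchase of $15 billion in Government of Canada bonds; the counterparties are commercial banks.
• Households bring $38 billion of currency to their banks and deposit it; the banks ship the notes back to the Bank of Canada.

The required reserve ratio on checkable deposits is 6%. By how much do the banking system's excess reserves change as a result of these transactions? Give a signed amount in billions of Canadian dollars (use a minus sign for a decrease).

OMO purchase (from banks) $15 billion: reserves +$15B, deposits 0.
Currency deposit $38 billion: reserves +$38B, deposits +$38B.
Totals: Δreserves = +$53B, Δdeposits = +$38B.
Δrequired reserves = 6% × +$38B = +$2.28B.
Δexcess reserves = Δreserves − Δrequired = +$53B − (+$2.28B) = +$50.72 billion.

+$50.72 billion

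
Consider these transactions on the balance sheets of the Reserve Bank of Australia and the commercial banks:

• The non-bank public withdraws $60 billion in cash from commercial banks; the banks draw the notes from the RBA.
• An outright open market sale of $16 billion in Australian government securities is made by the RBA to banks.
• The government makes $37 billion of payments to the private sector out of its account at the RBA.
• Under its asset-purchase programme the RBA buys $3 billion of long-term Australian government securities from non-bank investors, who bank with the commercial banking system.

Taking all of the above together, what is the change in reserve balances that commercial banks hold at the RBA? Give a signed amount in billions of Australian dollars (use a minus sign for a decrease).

Currency withdrawal $60 billion: banks swap reserves for currency → −$60B.
OMO sale (to banks) $16 billion: the buying banks pay out of their reserve balances → −$16B.
Government spending $37 billion: government payments flow into bank reserve accounts → +$37B.
Asset purchase (from non-banks) $3 billion: the RBA pays by crediting reserve accounts → +$3B.
Net: −60 − 16 + 37 + 3 = -$36 billion.

-$36 billion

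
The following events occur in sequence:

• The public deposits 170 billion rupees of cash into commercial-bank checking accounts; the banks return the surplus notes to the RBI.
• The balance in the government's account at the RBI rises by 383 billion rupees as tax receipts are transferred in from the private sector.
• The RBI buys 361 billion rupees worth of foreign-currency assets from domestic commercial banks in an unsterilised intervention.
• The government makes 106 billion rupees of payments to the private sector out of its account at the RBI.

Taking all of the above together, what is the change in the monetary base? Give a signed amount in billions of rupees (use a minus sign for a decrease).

RBI balance sheet:
  Assets:      Foreign assets +361B
  Liabilities: Bank reserves +254B, Currency in circulation −170B, Government deposits +277B
Monetary base = currency + reserves: −170B + (+254B) = +84 billion.

+84 billion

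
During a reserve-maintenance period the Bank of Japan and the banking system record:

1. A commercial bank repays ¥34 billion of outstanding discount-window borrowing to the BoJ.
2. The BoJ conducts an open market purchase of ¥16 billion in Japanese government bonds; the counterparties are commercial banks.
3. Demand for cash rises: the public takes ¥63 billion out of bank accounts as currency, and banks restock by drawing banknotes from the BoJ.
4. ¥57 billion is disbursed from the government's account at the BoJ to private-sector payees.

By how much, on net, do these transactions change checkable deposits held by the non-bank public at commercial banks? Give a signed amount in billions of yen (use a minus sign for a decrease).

-¥6 billion

Discount-window repayment ¥34 billion: the counterparty is a bank, so public deposits are unchanged → 0.
OMO purchase (from banks) ¥16 billion: the counterparty is a bank, so public deposits are unchanged → 0.
Currency withdrawal ¥63 billion: non-bank counterparties' bank balances fall → −¥63B.
Government spending ¥57 billion: non-bank counterparties' bank balances rise → +¥57B.
Net: 0 + 0 − 63 + 57 = -¥6 billion.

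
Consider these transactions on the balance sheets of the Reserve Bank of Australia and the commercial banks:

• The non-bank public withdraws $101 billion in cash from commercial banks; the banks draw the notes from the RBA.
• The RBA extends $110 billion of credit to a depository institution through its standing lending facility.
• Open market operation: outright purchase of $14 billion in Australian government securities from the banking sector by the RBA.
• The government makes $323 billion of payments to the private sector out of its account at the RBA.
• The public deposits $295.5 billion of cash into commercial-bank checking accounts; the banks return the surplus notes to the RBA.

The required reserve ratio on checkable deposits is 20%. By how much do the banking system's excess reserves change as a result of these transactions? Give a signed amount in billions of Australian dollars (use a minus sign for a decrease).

Currency withdrawal $101 billion: reserves −$101B, deposits −$101B.
Discount-window loan $110 billion: reserves +$110B, deposits 0.
OMO purchase (from banks) $14 billion: reserves +$14B, deposits 0.
Government spending $323 billion: reserves +$323B, deposits +$323B.
Currency deposit $295.5 billion: reserves +$295.5B, deposits +$295.5B.
Totals: Δreserves = +$641.5B, Δdeposits = +$517.5B.
Δrequired reserves = 20% × +$517.5B = +$103.5B.
Δexcess reserves = Δreserves − Δrequired = +$641.5B − (+$103.5B) = +$538 billion.

+$538 billion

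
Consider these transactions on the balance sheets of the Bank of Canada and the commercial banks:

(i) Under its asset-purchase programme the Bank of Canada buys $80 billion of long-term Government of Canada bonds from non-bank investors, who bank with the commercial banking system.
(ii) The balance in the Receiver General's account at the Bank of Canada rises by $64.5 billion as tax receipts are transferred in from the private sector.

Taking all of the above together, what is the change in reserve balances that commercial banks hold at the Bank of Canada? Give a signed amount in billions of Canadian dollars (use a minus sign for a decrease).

Asset purchase (from non-banks) $80 billion: the Bank of Canada pays by crediting reserve accounts → +$80B.
Government account inflow $64.5 billion: funds move from bank reserves into the government account → −$64.5B.
Net: 80 − 64.5 = +$15.5 billion.

+$15.5 billion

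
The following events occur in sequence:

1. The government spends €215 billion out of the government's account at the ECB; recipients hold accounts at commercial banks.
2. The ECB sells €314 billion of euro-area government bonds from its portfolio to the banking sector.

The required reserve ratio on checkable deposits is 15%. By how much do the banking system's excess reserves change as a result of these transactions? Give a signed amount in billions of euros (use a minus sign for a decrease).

Government spending €215 billion: reserves +€215B, deposits +€215B.
OMO sale (to banks) €314 billion: reserves −€314B, deposits 0.
Totals: Δreserves = −€99B, Δdeposits = +€215B.
Δrequired reserves = 15% × +€215B = +€32.25B.
Δexcess reserves = Δreserves − Δrequired = −€99B − (+€32.25B) = -€131.25 billion.

-€131.25 billion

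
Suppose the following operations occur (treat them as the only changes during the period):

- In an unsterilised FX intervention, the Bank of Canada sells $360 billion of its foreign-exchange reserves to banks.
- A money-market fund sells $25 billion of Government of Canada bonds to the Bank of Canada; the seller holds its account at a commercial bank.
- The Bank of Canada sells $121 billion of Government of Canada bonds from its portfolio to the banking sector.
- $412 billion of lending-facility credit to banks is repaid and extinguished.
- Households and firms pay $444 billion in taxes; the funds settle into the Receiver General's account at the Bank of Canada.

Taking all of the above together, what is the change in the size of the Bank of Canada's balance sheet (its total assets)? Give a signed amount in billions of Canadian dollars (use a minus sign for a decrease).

-$868 billion

FX sale $360 billion: a Bank of Canada asset is shed → −$360B.
Asset purchase (from non-banks) $25 billion: a Bank of Canada asset is acquired → +$25B.
OMO sale (to banks) $121 billion: a Bank of Canada asset is shed → −$121B.
Discount-window repayment $412 billion: a Bank of Canada asset is shed → −$412B.
Government account inflow $444 billion: only the composition of liabilities changes → 0.
Net: −360 + 25 − 121 − 412 + 0 = -$868 billion.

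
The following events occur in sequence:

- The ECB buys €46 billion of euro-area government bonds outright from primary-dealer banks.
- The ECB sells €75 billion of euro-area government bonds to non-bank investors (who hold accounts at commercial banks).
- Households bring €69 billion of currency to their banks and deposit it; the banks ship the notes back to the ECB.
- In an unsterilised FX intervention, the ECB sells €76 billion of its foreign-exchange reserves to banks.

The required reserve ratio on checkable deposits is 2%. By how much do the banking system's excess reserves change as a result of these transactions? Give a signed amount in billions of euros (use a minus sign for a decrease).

OMO purchase (from banks) €46 billion: reserves +€46B, deposits 0.
Asset sale (to non-banks) €75 billion: reserves −€75B, deposits −€75B.
Currency deposit €69 billion: reserves +€69B, deposits +€69B.
FX sale €76 billion: reserves −€76B, deposits 0.
Totals: Δreserves = −€36B, Δdeposits = −€6B.
Δrequired reserves = 2% × −€6B = −€0.12B.
Δexcess reserves = Δreserves − Δrequired = −€36B − (−€0.12B) = -€35.88 billion.

-€35.88 billion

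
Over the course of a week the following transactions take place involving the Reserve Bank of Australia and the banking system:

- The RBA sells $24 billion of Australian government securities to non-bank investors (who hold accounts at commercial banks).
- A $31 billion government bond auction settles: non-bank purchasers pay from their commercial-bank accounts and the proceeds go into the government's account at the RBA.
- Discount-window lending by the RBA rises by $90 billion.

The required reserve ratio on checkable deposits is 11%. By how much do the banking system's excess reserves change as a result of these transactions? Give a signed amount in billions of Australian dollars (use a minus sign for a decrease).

+$41.05 billion

Asset sale (to non-banks) $24 billion: reserves −$24B, deposits −$24B.
Government account inflow $31 billion: reserves −$31B, deposits −$31B.
Discount-window loan $90 billion: reserves +$90B, deposits 0.
Totals: Δreserves = +$35B, Δdeposits = −$55B.
Δrequired reserves = 11% × −$55B = −$6.05B.
Δexcess reserves = Δreserves − Δrequired = +$35B − (−$6.05B) = +$41.05 billion.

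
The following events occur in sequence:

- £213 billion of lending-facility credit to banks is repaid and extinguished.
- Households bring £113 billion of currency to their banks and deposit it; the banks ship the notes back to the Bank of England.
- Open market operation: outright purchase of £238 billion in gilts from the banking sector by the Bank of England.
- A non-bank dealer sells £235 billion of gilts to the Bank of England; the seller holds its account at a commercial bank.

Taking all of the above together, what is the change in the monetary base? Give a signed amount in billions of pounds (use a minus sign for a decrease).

Bank of England balance sheet:
  Assets:      Securities +£473B, Loans to banks −£213B
  Liabilities: Bank reserves +£373B, Currency in circulation −£113B
Monetary base = currency + reserves: −£113B + (+£373B) = +£260 billion.

+£260 billion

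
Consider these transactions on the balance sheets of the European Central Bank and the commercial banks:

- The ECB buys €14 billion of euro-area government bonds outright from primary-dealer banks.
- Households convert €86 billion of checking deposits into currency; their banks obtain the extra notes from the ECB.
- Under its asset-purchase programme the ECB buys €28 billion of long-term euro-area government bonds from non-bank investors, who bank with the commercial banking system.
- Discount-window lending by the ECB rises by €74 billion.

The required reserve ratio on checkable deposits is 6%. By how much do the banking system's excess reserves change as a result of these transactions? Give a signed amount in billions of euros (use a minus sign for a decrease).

OMO purchase (from banks) €14 billion: reserves +€14B, deposits 0.
Currency withdrawal €86 billion: reserves −€86B, deposits −€86B.
Asset purchase (from non-banks) €28 billion: reserves +€28B, deposits +€28B.
Discount-window loan €74 billion: reserves +€74B, deposits 0.
Totals: Δreserves = +€30B, Δdeposits = −€58B.
Δrequired reserves = 6% × −€58B = −€3.48B.
Δexcess reserves = Δreserves − Δrequired = +€30B − (−€3.48B) = +€33.48 billion.

+€33.48 billion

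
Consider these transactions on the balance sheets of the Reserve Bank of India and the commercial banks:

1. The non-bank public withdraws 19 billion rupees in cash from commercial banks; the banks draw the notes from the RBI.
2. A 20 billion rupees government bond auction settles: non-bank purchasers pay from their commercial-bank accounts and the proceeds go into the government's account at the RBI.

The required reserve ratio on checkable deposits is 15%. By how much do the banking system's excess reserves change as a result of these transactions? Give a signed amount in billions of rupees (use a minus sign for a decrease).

Currency withdrawal 19 billion rupees: reserves −19B, deposits −19B.
Government account inflow 20 billion rupees: reserves −20B, deposits −20B.
Totals: Δreserves = −39B, Δdeposits = −39B.
Δrequired reserves = 15% × −39B = −5.85B.
Δexcess reserves = Δreserves − Δrequired = −39B − (−5.85B) = -33.15 billion.

-33.15 billion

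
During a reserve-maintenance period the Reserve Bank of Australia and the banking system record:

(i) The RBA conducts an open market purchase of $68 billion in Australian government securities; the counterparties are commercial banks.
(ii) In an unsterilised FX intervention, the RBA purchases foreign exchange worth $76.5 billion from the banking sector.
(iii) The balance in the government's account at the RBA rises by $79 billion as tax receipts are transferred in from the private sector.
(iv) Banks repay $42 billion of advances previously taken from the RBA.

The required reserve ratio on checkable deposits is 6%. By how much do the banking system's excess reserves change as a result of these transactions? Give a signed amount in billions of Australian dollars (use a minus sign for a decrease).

OMO purchase (from banks) $68 billion: reserves +$68B, deposits 0.
FX purchase $76.5 billion: reserves +$76.5B, deposits 0.
Government account inflow $79 billion: reserves −$79B, deposits −$79B.
Discount-window repayment $42 billion: reserves −$42B, deposits 0.
Totals: Δreserves = +$23.5B, Δdeposits = −$79B.
Δrequired reserves = 6% × −$79B = −$4.74B.
Δexcess reserves = Δreserves − Δrequired = +$23.5B − (−$4.74B) = +$28.24 billion.

+$28.24 billion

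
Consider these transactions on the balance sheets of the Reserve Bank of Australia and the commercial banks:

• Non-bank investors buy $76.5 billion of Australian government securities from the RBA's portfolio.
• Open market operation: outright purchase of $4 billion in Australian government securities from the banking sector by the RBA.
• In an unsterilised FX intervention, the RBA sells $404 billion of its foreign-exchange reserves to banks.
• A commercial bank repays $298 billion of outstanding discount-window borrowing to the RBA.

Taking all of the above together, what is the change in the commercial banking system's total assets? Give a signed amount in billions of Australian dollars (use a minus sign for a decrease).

Asset sale (to non-banks) $76.5 billion: bank balance sheets shrink → −$76.5B.
OMO purchase (from banks) $4 billion: just an asset swap on bank balance sheets → 0.
FX sale $404 billion: just an asset swap on bank balance sheets → 0.
Discount-window repayment $298 billion: bank balance sheets shrink → −$298B.
Net: −76.5 + 0 + 0 − 298 = -$374.5 billion.

-$374.5 billion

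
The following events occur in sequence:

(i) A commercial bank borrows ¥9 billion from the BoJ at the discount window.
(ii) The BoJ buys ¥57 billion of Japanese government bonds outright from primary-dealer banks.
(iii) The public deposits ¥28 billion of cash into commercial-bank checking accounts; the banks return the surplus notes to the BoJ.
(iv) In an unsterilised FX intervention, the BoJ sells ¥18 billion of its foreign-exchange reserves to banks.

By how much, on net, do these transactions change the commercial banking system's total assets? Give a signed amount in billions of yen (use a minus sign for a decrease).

Discount-window loan ¥9 billion: bank balance sheets expand → +¥9B.
OMO purchase (from banks) ¥57 billion: just an asset swap on bank balance sheets → 0.
Currency deposit ¥28 billion: bank balance sheets expand → +¥28B.
FX sale ¥18 billion: just an asset swap on bank balance sheets → 0.
Net: 9 + 0 + 28 + 0 = +¥37 billion.

+¥37 billion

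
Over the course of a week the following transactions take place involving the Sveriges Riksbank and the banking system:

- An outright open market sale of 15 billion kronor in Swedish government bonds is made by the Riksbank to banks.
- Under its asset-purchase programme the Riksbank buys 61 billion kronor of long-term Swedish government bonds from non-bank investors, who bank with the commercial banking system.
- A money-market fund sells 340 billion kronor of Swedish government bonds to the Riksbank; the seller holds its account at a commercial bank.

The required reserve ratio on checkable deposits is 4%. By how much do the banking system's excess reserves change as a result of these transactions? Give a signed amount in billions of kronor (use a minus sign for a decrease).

OMO sale (to banks) 15 billion kronor: reserves −15B, deposits 0.
Asset purchase (from non-banks) 61 billion kronor: reserves +61B, deposits +61B.
Asset purchase (from non-banks) 340 billion kronor: reserves +340B, deposits +340B.
Totals: Δreserves = +386B, Δdeposits = +401B.
Δrequired reserves = 4% × +401B = +16.04B.
Δexcess reserves = Δreserves − Δrequired = +386B − (+16.04B) = +369.96 billion.

+369.96 billion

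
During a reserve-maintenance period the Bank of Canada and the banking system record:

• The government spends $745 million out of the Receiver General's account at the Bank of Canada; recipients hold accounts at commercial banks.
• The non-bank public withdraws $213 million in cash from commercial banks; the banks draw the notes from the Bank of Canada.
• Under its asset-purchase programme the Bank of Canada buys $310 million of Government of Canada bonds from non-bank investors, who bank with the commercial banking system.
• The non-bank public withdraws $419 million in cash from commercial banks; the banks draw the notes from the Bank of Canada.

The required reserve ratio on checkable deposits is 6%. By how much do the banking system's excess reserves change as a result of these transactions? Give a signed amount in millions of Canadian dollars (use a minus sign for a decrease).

+$397.62 million

Government spending $745 million: reserves +$745M, deposits +$745M.
Currency withdrawal $213 million: reserves −$213M, deposits −$213M.
Asset purchase (from non-banks) $310 million: reserves +$310M, deposits +$310M.
Currency withdrawal $419 million: reserves −$419M, deposits −$419M.
Totals: Δreserves = +$423M, Δdeposits = +$423M.
Δrequired reserves = 6% × +$423M = +$25.38M.
Δexcess reserves = Δreserves − Δrequired = +$423M − (+$25.38M) = +$397.62 million.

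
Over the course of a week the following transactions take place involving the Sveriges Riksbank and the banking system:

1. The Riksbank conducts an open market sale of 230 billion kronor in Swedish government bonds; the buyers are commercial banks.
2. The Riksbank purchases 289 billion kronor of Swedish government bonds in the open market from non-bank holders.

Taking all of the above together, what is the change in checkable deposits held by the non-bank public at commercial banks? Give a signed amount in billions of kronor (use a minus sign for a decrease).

OMO sale (to banks) 230 billion kronor: the counterparty is a bank, so public deposits are unchanged → 0.
Asset purchase (from non-banks) 289 billion kronor: non-bank counterparties' bank balances rise → +289B.
Net: 0 + 289 = +289 billion.

+289 billion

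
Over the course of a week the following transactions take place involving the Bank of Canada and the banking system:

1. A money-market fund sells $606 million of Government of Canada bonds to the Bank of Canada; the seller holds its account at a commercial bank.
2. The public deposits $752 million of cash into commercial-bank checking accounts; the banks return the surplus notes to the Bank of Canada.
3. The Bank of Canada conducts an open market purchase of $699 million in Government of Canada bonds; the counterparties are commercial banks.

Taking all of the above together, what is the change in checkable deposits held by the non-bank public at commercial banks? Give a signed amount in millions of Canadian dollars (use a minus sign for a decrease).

+$1358 million

Asset purchase (from non-banks) $606 million: non-bank counterparties' bank balances rise → +$606M.
Currency deposit $752 million: non-bank counterparties' bank balances rise → +$752M.
OMO purchase (from banks) $699 million: the counterparty is a bank, so public deposits are unchanged → 0.
Net: 606 + 752 + 0 = +$1358 million.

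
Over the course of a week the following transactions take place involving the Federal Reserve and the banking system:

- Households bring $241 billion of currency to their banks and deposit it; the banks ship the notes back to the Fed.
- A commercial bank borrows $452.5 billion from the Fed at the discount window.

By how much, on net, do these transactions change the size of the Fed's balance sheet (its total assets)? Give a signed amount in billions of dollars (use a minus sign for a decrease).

Currency deposit $241 billion: only the composition of liabilities changes → 0.
Discount-window loan $452.5 billion: a Fed asset is acquired → +$452.5B.
Net: 0 + 452.5 = +$452.5 billion.

+$452.5 billion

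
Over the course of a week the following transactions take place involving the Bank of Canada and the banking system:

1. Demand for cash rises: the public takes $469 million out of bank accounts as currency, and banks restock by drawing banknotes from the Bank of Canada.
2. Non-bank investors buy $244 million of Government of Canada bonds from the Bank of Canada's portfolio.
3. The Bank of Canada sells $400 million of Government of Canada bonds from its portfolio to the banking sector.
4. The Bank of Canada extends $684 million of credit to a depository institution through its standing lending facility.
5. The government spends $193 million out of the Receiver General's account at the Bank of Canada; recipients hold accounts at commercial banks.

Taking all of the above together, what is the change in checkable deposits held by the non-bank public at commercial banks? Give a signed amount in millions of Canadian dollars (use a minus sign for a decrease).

Currency withdrawal $469 million: non-bank counterparties' bank balances fall → −$469M.
Asset sale (to non-banks) $244 million: non-bank counterparties' bank balances fall → −$244M.
OMO sale (to banks) $400 million: the counterparty is a bank, so public deposits are unchanged → 0.
Discount-window loan $684 million: the counterparty is a bank, so public deposits are unchanged → 0.
Government spending $193 million: non-bank counterparties' bank balances rise → +$193M.
Net: −469 − 244 + 0 + 0 + 193 = -$520 million.

-$520 million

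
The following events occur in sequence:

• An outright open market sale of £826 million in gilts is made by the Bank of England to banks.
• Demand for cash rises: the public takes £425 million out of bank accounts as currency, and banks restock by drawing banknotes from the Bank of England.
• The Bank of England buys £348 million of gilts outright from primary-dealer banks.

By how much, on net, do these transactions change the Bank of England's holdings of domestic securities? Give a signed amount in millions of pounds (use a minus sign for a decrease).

-£478 million

Bank of England balance sheet:
  Assets:      Securities −£478M
  Liabilities: Bank reserves −£903M, Currency in circulation +£425M
So the change in the Bank of England's holdings of domestic securities is -£478 million.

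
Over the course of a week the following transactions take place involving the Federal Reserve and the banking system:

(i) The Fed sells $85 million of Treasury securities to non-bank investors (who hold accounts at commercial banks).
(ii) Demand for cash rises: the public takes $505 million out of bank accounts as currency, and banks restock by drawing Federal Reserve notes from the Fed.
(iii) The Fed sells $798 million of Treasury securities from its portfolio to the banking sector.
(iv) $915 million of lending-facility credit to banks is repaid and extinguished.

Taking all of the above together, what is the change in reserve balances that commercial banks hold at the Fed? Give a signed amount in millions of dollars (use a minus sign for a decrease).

-$2303 million

Asset sale (to non-banks) $85 million: the non-bank buyers' banks settle from reserves → −$85M.
Currency withdrawal $505 million: banks swap reserves for currency → −$505M.
OMO sale (to banks) $798 million: the buying banks pay out of their reserve balances → −$798M.
Discount-window repayment $915 million: repayment is debited from reserves → −$915M.
Net: −85 − 505 − 798 − 915 = -$2303 million.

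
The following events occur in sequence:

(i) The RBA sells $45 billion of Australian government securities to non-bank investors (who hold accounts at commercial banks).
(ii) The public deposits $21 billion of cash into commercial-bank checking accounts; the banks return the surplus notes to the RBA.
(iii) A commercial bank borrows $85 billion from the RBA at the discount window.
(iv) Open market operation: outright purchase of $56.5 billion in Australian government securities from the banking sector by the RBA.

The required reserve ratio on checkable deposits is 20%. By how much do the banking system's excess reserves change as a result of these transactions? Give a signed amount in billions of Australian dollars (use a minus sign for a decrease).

+$122.3 billion

Asset sale (to non-banks) $45 billion: reserves −$45B, deposits −$45B.
Currency deposit $21 billion: reserves +$21B, deposits +$21B.
Discount-window loan $85 billion: reserves +$85B, deposits 0.
OMO purchase (from banks) $56.5 billion: reserves +$56.5B, deposits 0.
Totals: Δreserves = +$117.5B, Δdeposits = −$24B.
Δrequired reserves = 20% × −$24B = −$4.8B.
Δexcess reserves = Δreserves − Δrequired = +$117.5B − (−$4.8B) = +$122.3 billion.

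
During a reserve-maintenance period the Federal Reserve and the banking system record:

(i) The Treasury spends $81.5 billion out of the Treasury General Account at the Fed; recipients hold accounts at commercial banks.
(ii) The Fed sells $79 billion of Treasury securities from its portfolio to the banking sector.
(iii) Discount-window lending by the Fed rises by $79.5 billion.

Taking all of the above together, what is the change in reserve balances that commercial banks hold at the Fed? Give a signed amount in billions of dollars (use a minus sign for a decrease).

Government spending $81.5 billion: government payments flow into bank reserve accounts → +$81.5B.
OMO sale (to banks) $79 billion: the buying banks pay out of their reserve balances → −$79B.
Discount-window loan $79.5 billion: the loan is credited to the bank's reserve account → +$79.5B.
Net: 81.5 − 79 + 79.5 = +$82 billion.

+$82 billion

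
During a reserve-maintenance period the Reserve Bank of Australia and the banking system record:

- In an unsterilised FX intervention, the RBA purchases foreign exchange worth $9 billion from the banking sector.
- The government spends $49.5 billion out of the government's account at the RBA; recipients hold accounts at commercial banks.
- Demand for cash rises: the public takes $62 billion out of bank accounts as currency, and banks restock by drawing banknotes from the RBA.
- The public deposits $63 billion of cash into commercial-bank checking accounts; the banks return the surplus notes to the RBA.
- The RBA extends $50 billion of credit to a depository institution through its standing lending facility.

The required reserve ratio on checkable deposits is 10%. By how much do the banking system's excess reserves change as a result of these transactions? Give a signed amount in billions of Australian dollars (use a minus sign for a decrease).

+$104.45 billion

FX purchase $9 billion: reserves +$9B, deposits 0.
Government spending $49.5 billion: reserves +$49.5B, deposits +$49.5B.
Currency withdrawal $62 billion: reserves −$62B, deposits −$62B.
Currency deposit $63 billion: reserves +$63B, deposits +$63B.
Discount-window loan $50 billion: reserves +$50B, deposits 0.
Totals: Δreserves = +$109.5B, Δdeposits = +$50.5B.
Δrequired reserves = 10% × +$50.5B = +$5.05B.
Δexcess reserves = Δreserves − Δrequired = +$109.5B − (+$5.05B) = +$104.45 billion.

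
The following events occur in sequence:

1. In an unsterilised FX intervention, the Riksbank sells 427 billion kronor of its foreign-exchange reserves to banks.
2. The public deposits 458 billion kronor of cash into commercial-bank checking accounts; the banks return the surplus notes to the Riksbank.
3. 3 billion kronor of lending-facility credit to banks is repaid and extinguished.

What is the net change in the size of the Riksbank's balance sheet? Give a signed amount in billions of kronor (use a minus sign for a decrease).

Riksbank balance sheet:
  Assets:      Loans to banks −3B, Foreign assets −427B
  Liabilities: Bank reserves +28B, Currency in circulation −458B
Commercial banking system:
  Assets:      Reserves at CB +28B, Foreign assets +427B
  Liabilities: Checkable deposits +458B, Borrowings from CB −3B
Change in total Riksbank assets = -430 billion.

-430 billion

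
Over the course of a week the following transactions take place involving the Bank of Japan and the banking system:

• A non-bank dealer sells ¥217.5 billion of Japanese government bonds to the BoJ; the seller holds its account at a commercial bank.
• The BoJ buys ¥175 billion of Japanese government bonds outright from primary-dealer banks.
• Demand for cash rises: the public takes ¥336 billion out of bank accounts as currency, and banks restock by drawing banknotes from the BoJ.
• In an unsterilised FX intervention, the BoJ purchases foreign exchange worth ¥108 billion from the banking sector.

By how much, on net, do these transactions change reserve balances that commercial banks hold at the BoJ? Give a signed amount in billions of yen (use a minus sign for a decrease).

BoJ balance sheet:
  Assets:      Securities +¥392.5B, Foreign assets +¥108B
  Liabilities: Bank reserves +¥164.5B, Currency in circulation +¥336B
So the change in reserve balances that commercial banks hold at the BoJ is +¥164.5 billion.

+¥164.5 billion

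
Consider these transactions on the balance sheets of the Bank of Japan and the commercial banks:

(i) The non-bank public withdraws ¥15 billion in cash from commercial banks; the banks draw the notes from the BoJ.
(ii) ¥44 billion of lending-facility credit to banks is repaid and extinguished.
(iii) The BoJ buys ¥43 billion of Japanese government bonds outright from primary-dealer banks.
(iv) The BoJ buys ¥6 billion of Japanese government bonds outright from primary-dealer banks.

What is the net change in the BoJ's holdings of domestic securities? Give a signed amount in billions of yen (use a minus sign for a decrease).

Currency withdrawal ¥15 billion: the BoJ's securities portfolio is untouched → 0.
Discount-window repayment ¥44 billion: the BoJ's securities portfolio is untouched → 0.
OMO purchase (from banks) ¥43 billion: securities added to the BoJ's portfolio → +¥43B.
OMO purchase (from banks) ¥6 billion: securities added to the BoJ's portfolio → +¥6B.
Net: 0 + 0 + 43 + 6 = +¥49 billion.

+¥49 billion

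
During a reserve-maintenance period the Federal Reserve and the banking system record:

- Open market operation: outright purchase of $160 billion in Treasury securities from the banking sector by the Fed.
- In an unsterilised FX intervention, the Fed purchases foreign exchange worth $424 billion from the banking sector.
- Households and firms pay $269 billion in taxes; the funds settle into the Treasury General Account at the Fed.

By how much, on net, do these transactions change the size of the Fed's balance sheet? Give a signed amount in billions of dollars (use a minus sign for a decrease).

+$584 billion

Fed balance sheet:
  Assets:      Securities +$160B, Foreign assets +$424B
  Liabilities: Bank reserves +$315B, Government deposits +$269B
Commercial banking system:
  Assets:      Reserves at CB +$315B, Securities −$160B, Foreign assets −$424B
  Liabilities: Checkable deposits −$269B
Change in total Fed assets = +$584 billion.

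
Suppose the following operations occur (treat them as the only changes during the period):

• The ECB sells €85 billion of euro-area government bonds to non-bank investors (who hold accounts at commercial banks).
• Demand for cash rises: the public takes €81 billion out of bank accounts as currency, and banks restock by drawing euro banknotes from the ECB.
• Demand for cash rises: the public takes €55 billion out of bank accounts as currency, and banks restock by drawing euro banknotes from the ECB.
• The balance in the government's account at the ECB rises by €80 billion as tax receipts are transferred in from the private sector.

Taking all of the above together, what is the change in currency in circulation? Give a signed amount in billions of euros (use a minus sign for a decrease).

ECB balance sheet:
  Assets:      Securities −€85B
  Liabilities: Bank reserves −€301B, Currency in circulation +€136B, Government deposits +€80B
Commercial banking system:
  Assets:      Reserves at CB −€301B
  Liabilities: Checkable deposits −€301B
So the change in currency in circulation is +€136 billion.

+€136 billion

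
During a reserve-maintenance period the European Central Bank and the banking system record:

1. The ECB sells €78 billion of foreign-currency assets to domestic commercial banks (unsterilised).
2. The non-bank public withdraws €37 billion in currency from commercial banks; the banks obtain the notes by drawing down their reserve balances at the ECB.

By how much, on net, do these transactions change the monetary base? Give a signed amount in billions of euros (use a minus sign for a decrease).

-€78 billion

FX sale €78 billion: ECB balance sheet contracts → −€78B.
Currency withdrawal €37 billion: just a shift between currency and reserves — both are base money → 0.
Net: −78 + 0 = -€78 billion.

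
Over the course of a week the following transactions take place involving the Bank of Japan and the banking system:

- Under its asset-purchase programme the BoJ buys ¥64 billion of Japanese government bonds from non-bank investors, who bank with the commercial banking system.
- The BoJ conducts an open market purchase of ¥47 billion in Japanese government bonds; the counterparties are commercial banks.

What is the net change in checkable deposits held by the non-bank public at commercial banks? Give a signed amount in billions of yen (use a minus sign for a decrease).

Asset purchase (from non-banks) ¥64 billion: non-bank counterparties' bank balances rise → +¥64B.
OMO purchase (from banks) ¥47 billion: the counterparty is a bank, so public deposits are unchanged → 0.
Net: 64 + 0 = +¥64 billion.

+¥64 billion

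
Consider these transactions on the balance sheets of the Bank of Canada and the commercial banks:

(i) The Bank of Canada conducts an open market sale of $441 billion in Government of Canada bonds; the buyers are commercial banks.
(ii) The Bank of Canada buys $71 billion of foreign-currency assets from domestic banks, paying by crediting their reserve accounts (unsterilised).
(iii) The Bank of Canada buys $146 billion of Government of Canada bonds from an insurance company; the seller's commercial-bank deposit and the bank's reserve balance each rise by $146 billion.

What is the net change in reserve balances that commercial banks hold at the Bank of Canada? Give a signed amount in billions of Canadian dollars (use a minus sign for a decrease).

OMO sale (to banks) $441 billion: the buying banks pay out of their reserve balances → −$441B.
FX purchase $71 billion: the Bank of Canada pays by crediting reserve accounts → +$71B.
Asset purchase (from non-banks) $146 billion: the Bank of Canada pays by crediting reserve accounts → +$146B.
Net: −441 + 71 + 146 = -$224 billion.

-$224 billion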